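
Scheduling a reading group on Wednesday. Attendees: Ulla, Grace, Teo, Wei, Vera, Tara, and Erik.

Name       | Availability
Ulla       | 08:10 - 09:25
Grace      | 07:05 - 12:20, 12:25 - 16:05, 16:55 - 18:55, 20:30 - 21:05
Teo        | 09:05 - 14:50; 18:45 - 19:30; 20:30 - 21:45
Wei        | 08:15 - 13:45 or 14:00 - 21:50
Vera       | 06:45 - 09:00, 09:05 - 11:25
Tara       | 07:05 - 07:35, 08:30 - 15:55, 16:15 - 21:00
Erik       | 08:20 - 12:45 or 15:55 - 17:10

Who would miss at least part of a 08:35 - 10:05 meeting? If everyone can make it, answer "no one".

Teo, Ulla, Vera

Ulla: not fully free for 08:35-10:05. Grace: free for 08:35-10:05. Teo: not fully free for 08:35-10:05. Wei: free for 08:35-10:05. Vera: not fully free for 08:35-10:05. Tara: free for 08:35-10:05. Erik: free for 08:35-10:05.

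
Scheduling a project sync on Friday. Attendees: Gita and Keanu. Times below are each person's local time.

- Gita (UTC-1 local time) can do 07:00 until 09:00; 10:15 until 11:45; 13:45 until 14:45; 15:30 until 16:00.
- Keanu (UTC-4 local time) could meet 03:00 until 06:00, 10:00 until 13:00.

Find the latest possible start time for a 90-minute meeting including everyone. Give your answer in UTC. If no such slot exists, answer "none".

08:30

Gita in UTC: 08:00-10:00, 11:15-12:45, 14:45-15:45, 16:30-17:00 (add 1h to convert from UTC-1).
Keanu in UTC: 07:00-10:00, 14:00-17:00 (add 4h to convert from UTC-4).
Gita ∩ Keanu: 08:00-10:00, 14:45-15:45, 16:30-17:00.
The last common window of at least 90 minutes is 08:00-10:00; a 90-minute meeting can start as late as 08:30 and still end by 10:00.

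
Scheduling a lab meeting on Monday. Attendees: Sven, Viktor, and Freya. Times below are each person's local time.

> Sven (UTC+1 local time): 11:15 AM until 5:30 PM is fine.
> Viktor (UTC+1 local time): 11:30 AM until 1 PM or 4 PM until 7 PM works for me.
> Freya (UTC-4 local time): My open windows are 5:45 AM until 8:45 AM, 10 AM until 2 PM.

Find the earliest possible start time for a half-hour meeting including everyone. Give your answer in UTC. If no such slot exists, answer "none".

Sven in UTC: 10:15-16:30 (subtract 1h to convert from UTC+1).
Viktor in UTC: 10:30-12:00, 15:00-18:00 (subtract 1h to convert from UTC+1).
Freya in UTC: 09:45-12:45, 14:00-18:00 (add 4h to convert from UTC-4).
Sven ∩ Viktor: 10:30-12:00, 15:00-16:30.
Sven ∩ Viktor ∩ Freya: 10:30-12:00, 15:00-16:30.
So the common availability across everyone is 10:30-12:00, 15:00-16:30.
The first common window of at least 30 minutes is 10:30-12:00, so the earliest start is 10:30.

10:30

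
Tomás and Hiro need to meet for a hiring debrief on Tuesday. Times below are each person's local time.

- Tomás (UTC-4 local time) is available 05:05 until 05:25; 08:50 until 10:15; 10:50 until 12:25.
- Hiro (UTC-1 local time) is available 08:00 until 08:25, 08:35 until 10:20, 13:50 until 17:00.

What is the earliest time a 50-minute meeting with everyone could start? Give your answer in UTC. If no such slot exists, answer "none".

14:50

Tomás in UTC: 09:05-09:25, 12:50-14:15, 14:50-16:25 (add 4h to convert from UTC-4).
Hiro in UTC: 09:00-09:25, 09:35-11:20, 14:50-18:00 (add 1h to convert from UTC-1).
Tomás ∩ Hiro: 09:05-09:25, 14:50-16:25.
The first common window of at least 50 minutes is 14:50-16:25, so the earliest start is 14:50.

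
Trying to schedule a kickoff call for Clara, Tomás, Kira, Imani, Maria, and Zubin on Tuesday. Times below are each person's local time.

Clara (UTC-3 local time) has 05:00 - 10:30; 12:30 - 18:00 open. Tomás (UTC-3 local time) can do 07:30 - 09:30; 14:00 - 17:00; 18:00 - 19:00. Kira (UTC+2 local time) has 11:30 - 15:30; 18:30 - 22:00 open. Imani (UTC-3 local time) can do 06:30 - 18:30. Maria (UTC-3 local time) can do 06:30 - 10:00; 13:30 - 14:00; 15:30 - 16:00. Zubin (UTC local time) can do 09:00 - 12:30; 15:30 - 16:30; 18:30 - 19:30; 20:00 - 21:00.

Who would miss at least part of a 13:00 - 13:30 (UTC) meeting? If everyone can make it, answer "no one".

Maria, Tomás, Zubin

Clara in UTC: 08:00-13:30, 15:30-21:00 (add 3h to convert from UTC-3).
Tomás in UTC: 10:30-12:30, 17:00-20:00, 21:00-22:00 (add 3h to convert from UTC-3).
Kira in UTC: 09:30-13:30, 16:30-20:00 (subtract 2h to convert from UTC+2).
Imani in UTC: 09:30-21:30 (add 3h to convert from UTC-3).
Maria in UTC: 09:30-13:00, 16:30-17:00, 18:30-19:00 (add 3h to convert from UTC-3).
Zubin in UTC: 09:00-12:30, 15:30-16:30, 18:30-19:30, 20:00-21:00.
Clara: free for 13:00-13:30. Tomás: not fully free for 13:00-13:30. Kira: free for 13:00-13:30. Imani: free for 13:00-13:30. Maria: not fully free for 13:00-13:30. Zubin: not fully free for 13:00-13:30.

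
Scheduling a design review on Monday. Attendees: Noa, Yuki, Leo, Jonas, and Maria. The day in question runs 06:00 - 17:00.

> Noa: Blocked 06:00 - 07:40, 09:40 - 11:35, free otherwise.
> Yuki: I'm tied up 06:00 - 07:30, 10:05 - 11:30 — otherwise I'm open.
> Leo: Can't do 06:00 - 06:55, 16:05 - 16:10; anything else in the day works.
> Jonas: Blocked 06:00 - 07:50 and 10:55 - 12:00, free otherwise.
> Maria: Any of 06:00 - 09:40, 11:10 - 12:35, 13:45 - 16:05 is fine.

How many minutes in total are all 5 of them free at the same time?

Noa free: 07:40-09:40, 11:35-17:00 (invert busy blocks within the working day).
Yuki free: 07:30-10:05, 11:30-17:00 (invert busy blocks within the working day).
Leo free: 06:55-16:05, 16:10-17:00 (invert busy blocks within the working day).
Jonas free: 07:50-10:55, 12:00-17:00 (invert busy blocks within the working day).
Maria free: 06:00-09:40, 11:10-12:35, 13:45-16:05.
Noa ∩ Yuki: 07:40-09:40, 11:35-17:00.
Noa ∩ Yuki ∩ Leo: 07:40-09:40, 11:35-16:05, 16:10-17:00.
Noa ∩ Yuki ∩ Leo ∩ Jonas: 07:50-09:40, 12:00-16:05, 16:10-17:00.
Noa ∩ Yuki ∩ Leo ∩ Jonas ∩ Maria: 07:50-09:40, 12:00-12:35, 13:45-16:05.
Summing the common windows: 110 + 35 + 140 = 285 minutes.

285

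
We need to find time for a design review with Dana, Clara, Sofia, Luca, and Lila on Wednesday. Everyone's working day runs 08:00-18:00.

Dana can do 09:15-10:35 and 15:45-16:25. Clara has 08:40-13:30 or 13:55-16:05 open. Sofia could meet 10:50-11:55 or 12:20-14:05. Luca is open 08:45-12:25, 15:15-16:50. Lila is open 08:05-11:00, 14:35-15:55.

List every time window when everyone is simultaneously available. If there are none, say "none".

Dana ∩ Clara: 09:15-10:35, 15:45-16:05.
Dana ∩ Clara ∩ Sofia: ∅.
Dana ∩ Clara ∩ Sofia ∩ Luca: ∅.
Dana ∩ Clara ∩ Sofia ∩ Luca ∩ Lila: ∅.
There is no time when everyone is free.

none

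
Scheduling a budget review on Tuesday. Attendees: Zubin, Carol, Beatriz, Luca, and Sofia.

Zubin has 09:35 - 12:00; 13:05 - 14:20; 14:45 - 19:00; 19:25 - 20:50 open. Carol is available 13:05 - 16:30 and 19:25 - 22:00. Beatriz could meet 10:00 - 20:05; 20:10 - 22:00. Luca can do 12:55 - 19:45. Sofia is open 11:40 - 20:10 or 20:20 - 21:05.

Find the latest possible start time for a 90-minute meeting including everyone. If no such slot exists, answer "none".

Zubin ∩ Carol: 13:05-14:20, 14:45-16:30, 19:25-20:50.
Zubin ∩ Carol ∩ Beatriz: 13:05-14:20, 14:45-16:30, 19:25-20:05, 20:10-20:50.
Zubin ∩ Carol ∩ Beatriz ∩ Luca: 13:05-14:20, 14:45-16:30, 19:25-19:45.
Zubin ∩ Carol ∩ Beatriz ∩ Luca ∩ Sofia: 13:05-14:20, 14:45-16:30, 19:25-19:45.
The last common window of at least 90 minutes is 14:45-16:30; a 90-minute meeting can start as late as 15:00 and still end by 16:30.

15:00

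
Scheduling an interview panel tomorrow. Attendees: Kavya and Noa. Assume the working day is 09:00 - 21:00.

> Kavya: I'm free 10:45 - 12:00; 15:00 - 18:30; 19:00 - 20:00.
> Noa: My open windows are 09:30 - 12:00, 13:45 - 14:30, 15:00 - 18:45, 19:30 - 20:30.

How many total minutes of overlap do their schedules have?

Kavya ∩ Noa: 10:45-12:00, 15:00-18:30, 19:30-20:00.
So the common availability across everyone is 10:45-12:00, 15:00-18:30, 19:30-20:00.
Summing the common windows: 75 + 210 + 30 = 315 minutes.

315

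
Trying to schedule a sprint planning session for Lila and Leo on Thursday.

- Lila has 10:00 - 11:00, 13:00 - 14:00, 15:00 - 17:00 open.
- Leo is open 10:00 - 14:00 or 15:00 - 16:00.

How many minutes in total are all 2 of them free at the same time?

Lila ∩ Leo: 10:00-11:00, 13:00-14:00, 15:00-16:00.
Summing the common windows: 60 + 60 + 60 = 180 minutes.

180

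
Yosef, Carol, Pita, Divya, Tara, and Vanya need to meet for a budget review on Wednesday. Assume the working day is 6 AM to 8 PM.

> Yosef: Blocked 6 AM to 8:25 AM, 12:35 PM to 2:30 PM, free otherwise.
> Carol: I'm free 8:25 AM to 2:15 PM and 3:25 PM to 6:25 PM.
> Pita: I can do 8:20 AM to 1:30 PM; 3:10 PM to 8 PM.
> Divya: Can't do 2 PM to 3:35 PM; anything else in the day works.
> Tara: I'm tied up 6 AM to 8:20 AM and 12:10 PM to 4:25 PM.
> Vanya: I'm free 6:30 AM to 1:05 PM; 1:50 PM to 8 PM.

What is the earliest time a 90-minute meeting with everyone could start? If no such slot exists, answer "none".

Yosef free: 08:25-12:35, 14:30-20:00 (invert busy blocks within the working day).
Carol free: 08:25-14:15, 15:25-18:25.
Pita free: 08:20-13:30, 15:10-20:00.
Divya free: 06:00-14:00, 15:35-20:00 (invert busy blocks within the working day).
Tara free: 08:20-12:10, 16:25-20:00 (invert busy blocks within the working day).
Vanya free: 06:30-13:05, 13:50-20:00.
Yosef ∩ Carol: 08:25-12:35, 15:25-18:25.
Yosef ∩ Carol ∩ Pita: 08:25-12:35, 15:25-18:25.
Yosef ∩ Carol ∩ Pita ∩ Divya: 08:25-12:35, 15:35-18:25.
Yosef ∩ Carol ∩ Pita ∩ Divya ∩ Tara: 08:25-12:10, 16:25-18:25.
Yosef ∩ Carol ∩ Pita ∩ Divya ∩ Tara ∩ Vanya: 08:25-12:10, 16:25-18:25.
So the common availability across everyone is 08:25-12:10, 16:25-18:25.
The first common window of at least 90 minutes is 08:25-12:10, so the earliest start is 08:25.

08:25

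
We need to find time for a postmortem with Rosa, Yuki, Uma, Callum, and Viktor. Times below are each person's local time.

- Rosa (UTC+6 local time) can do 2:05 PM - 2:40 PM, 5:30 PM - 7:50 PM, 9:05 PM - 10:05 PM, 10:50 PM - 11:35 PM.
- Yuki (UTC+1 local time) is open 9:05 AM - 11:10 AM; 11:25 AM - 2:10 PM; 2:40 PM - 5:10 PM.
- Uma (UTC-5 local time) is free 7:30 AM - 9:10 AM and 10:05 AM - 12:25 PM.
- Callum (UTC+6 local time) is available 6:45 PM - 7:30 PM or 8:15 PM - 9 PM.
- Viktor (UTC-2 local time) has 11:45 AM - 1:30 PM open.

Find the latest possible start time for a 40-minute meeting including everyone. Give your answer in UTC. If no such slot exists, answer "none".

none

Rosa in UTC: 08:05-08:40, 11:30-13:50, 15:05-16:05, 16:50-17:35 (subtract 6h to convert from UTC+6).
Yuki in UTC: 08:05-10:10, 10:25-13:10, 13:40-16:10 (subtract 1h to convert from UTC+1).
Uma in UTC: 12:30-14:10, 15:05-17:25 (add 5h to convert from UTC-5).
Callum in UTC: 12:45-13:30, 14:15-15:00 (subtract 6h to convert from UTC+6).
Viktor in UTC: 13:45-15:30 (add 2h to convert from UTC-2).
Rosa ∩ Yuki: 08:05-08:40, 11:30-13:10, 13:40-13:50, 15:05-16:05.
Rosa ∩ Yuki ∩ Uma: 12:30-13:10, 13:40-13:50, 15:05-16:05.
Rosa ∩ Yuki ∩ Uma ∩ Callum: 12:45-13:10.
Rosa ∩ Yuki ∩ Uma ∩ Callum ∩ Viktor: ∅.
There is no time when everyone is free.
No common window is at least 40 minutes long.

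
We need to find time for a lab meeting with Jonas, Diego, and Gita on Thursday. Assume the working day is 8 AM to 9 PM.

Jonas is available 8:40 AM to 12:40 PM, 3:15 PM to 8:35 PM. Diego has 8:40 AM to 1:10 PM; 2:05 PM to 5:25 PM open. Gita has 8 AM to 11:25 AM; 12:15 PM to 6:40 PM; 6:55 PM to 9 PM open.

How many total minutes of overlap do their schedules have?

Jonas ∩ Diego: 08:40-12:40, 15:15-17:25.
Jonas ∩ Diego ∩ Gita: 08:40-11:25, 12:15-12:40, 15:15-17:25.
So the common availability across everyone is 08:40-11:25, 12:15-12:40, 15:15-17:25.
Summing the common windows: 165 + 25 + 130 = 320 minutes.

320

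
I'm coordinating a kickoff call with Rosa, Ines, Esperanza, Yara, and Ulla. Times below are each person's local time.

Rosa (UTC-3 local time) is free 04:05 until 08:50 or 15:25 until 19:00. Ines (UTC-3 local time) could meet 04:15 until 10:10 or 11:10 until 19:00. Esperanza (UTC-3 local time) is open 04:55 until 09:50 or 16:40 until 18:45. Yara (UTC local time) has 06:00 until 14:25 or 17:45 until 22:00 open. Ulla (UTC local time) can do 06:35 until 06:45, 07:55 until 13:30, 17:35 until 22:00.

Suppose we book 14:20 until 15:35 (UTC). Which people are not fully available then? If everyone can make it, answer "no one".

Rosa in UTC: 07:05-11:50, 18:25-22:00 (add 3h to convert from UTC-3).
Ines in UTC: 07:15-13:10, 14:10-22:00 (add 3h to convert from UTC-3).
Esperanza in UTC: 07:55-12:50, 19:40-21:45 (add 3h to convert from UTC-3).
Yara in UTC: 06:00-14:25, 17:45-22:00.
Ulla in UTC: 06:35-06:45, 07:55-13:30, 17:35-22:00.
Rosa: not fully free for 14:20-15:35. Ines: free for 14:20-15:35. Esperanza: not fully free for 14:20-15:35. Yara: not fully free for 14:20-15:35. Ulla: not fully free for 14:20-15:35.

Esperanza, Rosa, Ulla, Yara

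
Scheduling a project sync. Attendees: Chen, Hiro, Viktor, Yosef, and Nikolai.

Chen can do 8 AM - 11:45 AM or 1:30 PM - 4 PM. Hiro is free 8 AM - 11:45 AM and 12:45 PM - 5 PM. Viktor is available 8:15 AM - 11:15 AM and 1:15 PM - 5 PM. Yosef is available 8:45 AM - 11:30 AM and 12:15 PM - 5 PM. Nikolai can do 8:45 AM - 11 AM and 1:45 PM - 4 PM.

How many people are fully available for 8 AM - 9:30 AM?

Chen and Hiro can make the full 08:00-09:30 slot — that's 2.

2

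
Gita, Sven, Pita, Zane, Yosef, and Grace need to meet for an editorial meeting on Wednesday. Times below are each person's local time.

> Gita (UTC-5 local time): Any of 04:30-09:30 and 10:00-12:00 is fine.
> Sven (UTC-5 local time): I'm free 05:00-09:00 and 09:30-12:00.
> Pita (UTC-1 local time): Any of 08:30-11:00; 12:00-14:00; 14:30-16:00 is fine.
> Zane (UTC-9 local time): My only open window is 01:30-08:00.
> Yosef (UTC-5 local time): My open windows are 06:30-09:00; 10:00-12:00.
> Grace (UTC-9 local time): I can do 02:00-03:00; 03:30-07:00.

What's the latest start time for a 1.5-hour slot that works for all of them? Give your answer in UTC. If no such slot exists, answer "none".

none

Gita in UTC: 09:30-14:30, 15:00-17:00 (add 5h to convert from UTC-5).
Sven in UTC: 10:00-14:00, 14:30-17:00 (add 5h to convert from UTC-5).
Pita in UTC: 09:30-12:00, 13:00-15:00, 15:30-17:00 (add 1h to convert from UTC-1).
Zane in UTC: 10:30-17:00 (add 9h to convert from UTC-9).
Yosef in UTC: 11:30-14:00, 15:00-17:00 (add 5h to convert from UTC-5).
Grace in UTC: 11:00-12:00, 12:30-16:00 (add 9h to convert from UTC-9).
Gita ∩ Sven: 10:00-14:00, 15:00-17:00.
Gita ∩ Sven ∩ Pita: 10:00-12:00, 13:00-14:00, 15:30-17:00.
Gita ∩ Sven ∩ Pita ∩ Zane: 10:30-12:00, 13:00-14:00, 15:30-17:00.
Gita ∩ Sven ∩ Pita ∩ Zane ∩ Yosef: 11:30-12:00, 13:00-14:00, 15:30-17:00.
Gita ∩ Sven ∩ Pita ∩ Zane ∩ Yosef ∩ Grace: 11:30-12:00, 13:00-14:00, 15:30-16:00.
No common window is at least 90 minutes long.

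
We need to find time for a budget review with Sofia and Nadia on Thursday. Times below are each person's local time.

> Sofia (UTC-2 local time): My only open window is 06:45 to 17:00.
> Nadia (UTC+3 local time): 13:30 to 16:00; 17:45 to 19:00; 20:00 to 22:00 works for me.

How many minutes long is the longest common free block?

Sofia in UTC: 08:45-19:00 (add 2h to convert from UTC-2).
Nadia in UTC: 10:30-13:00, 14:45-16:00, 17:00-19:00 (subtract 3h to convert from UTC+3).
Sofia ∩ Nadia: 10:30-13:00, 14:45-16:00, 17:00-19:00.
The longest is 10:30-13:00 at 150 minutes.

150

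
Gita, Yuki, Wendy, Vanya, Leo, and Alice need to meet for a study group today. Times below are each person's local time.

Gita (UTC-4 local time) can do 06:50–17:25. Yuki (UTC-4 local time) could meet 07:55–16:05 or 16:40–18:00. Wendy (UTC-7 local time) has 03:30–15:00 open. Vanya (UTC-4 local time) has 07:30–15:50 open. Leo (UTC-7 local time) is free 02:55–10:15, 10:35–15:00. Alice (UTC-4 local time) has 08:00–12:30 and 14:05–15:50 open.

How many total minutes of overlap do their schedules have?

Gita in UTC: 10:50-21:25 (add 4h to convert from UTC-4).
Yuki in UTC: 11:55-20:05, 20:40-22:00 (add 4h to convert from UTC-4).
Wendy in UTC: 10:30-22:00 (add 7h to convert from UTC-7).
Vanya in UTC: 11:30-19:50 (add 4h to convert from UTC-4).
Leo in UTC: 09:55-17:15, 17:35-22:00 (add 7h to convert from UTC-7).
Alice in UTC: 12:00-16:30, 18:05-19:50 (add 4h to convert from UTC-4).
Gita ∩ Yuki: 11:55-20:05, 20:40-21:25.
Gita ∩ Yuki ∩ Wendy: 11:55-20:05, 20:40-21:25.
Gita ∩ Yuki ∩ Wendy ∩ Vanya: 11:55-19:50.
Gita ∩ Yuki ∩ Wendy ∩ Vanya ∩ Leo: 11:55-17:15, 17:35-19:50.
Gita ∩ Yuki ∩ Wendy ∩ Vanya ∩ Leo ∩ Alice: 12:00-16:30, 18:05-19:50.
Summing the common windows: 270 + 105 = 375 minutes.

375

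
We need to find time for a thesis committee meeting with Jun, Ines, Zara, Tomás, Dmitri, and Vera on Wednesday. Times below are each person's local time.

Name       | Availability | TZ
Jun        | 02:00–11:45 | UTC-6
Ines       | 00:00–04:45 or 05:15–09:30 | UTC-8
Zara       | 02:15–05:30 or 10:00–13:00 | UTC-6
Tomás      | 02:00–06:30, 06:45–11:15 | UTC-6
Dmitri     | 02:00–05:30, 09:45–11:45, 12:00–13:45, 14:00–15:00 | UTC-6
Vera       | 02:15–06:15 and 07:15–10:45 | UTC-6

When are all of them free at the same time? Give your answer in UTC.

Jun in UTC: 08:00-17:45 (add 6h to convert from UTC-6).
Ines in UTC: 08:00-12:45, 13:15-17:30 (add 8h to convert from UTC-8).
Zara in UTC: 08:15-11:30, 16:00-19:00 (add 6h to convert from UTC-6).
Tomás in UTC: 08:00-12:30, 12:45-17:15 (add 6h to convert from UTC-6).
Dmitri in UTC: 08:00-11:30, 15:45-17:45, 18:00-19:45, 20:00-21:00 (add 6h to convert from UTC-6).
Vera in UTC: 08:15-12:15, 13:15-16:45 (add 6h to convert from UTC-6).
Jun ∩ Ines: 08:00-12:45, 13:15-17:30.
Jun ∩ Ines ∩ Zara: 08:15-11:30, 16:00-17:30.
Jun ∩ Ines ∩ Zara ∩ Tomás: 08:15-11:30, 16:00-17:15.
Jun ∩ Ines ∩ Zara ∩ Tomás ∩ Dmitri: 08:15-11:30, 16:00-17:15.
Jun ∩ Ines ∩ Zara ∩ Tomás ∩ Dmitri ∩ Vera: 08:15-11:30, 16:00-16:45.

08:15-11:30, 16:00-16:45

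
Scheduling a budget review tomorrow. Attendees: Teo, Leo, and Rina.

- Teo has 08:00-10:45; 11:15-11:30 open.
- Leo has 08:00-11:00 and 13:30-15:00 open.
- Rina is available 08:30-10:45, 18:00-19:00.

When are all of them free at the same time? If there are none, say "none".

Teo ∩ Leo: 08:00-10:45.
Teo ∩ Leo ∩ Rina: 08:30-10:45.
So the common availability across everyone is 08:30-10:45.

08:30-10:45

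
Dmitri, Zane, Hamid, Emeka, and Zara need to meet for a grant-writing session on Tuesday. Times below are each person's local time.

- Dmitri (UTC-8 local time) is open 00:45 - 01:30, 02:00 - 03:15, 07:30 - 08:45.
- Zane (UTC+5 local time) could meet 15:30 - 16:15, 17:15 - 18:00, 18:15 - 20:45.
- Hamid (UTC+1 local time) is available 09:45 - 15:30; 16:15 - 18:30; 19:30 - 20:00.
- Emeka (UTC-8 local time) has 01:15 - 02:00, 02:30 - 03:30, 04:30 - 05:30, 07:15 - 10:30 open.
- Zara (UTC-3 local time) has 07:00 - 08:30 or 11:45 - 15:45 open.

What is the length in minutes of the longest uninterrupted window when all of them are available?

45

Dmitri in UTC: 08:45-09:30, 10:00-11:15, 15:30-16:45 (add 8h to convert from UTC-8).
Zane in UTC: 10:30-11:15, 12:15-13:00, 13:15-15:45 (subtract 5h to convert from UTC+5).
Hamid in UTC: 08:45-14:30, 15:15-17:30, 18:30-19:00 (subtract 1h to convert from UTC+1).
Emeka in UTC: 09:15-10:00, 10:30-11:30, 12:30-13:30, 15:15-18:30 (add 8h to convert from UTC-8).
Zara in UTC: 10:00-11:30, 14:45-18:45 (add 3h to convert from UTC-3).
Dmitri ∩ Zane: 10:30-11:15, 15:30-15:45.
Dmitri ∩ Zane ∩ Hamid: 10:30-11:15, 15:30-15:45.
Dmitri ∩ Zane ∩ Hamid ∩ Emeka: 10:30-11:15, 15:30-15:45.
Dmitri ∩ Zane ∩ Hamid ∩ Emeka ∩ Zara: 10:30-11:15, 15:30-15:45.
Those are the intersection windows.
The longest is 10:30-11:15 at 45 minutes.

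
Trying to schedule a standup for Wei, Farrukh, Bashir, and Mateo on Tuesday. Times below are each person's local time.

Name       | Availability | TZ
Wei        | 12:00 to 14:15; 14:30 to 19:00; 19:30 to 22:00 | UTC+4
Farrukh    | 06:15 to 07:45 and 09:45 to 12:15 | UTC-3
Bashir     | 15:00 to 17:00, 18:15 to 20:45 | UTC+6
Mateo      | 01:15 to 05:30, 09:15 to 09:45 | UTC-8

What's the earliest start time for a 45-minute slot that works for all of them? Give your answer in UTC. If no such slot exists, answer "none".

09:15

Wei in UTC: 08:00-10:15, 10:30-15:00, 15:30-18:00 (subtract 4h to convert from UTC+4).
Farrukh in UTC: 09:15-10:45, 12:45-15:15 (add 3h to convert from UTC-3).
Bashir in UTC: 09:00-11:00, 12:15-14:45 (subtract 6h to convert from UTC+6).
Mateo in UTC: 09:15-13:30, 17:15-17:45 (add 8h to convert from UTC-8).
Wei ∩ Farrukh: 09:15-10:15, 10:30-10:45, 12:45-15:00.
Wei ∩ Farrukh ∩ Bashir: 09:15-10:15, 10:30-10:45, 12:45-14:45.
Wei ∩ Farrukh ∩ Bashir ∩ Mateo: 09:15-10:15, 10:30-10:45, 12:45-13:30.
The first common window of at least 45 minutes is 09:15-10:15, so the earliest start is 09:15.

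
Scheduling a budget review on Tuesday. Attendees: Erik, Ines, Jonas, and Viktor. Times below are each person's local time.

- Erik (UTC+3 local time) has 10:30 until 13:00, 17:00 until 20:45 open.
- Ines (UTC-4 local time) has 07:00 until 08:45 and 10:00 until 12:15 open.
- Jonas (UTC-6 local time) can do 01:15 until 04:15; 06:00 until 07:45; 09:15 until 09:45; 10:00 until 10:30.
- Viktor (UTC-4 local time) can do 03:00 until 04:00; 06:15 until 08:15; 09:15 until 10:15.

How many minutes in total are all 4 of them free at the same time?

0

Erik in UTC: 07:30-10:00, 14:00-17:45 (subtract 3h to convert from UTC+3).
Ines in UTC: 11:00-12:45, 14:00-16:15 (add 4h to convert from UTC-4).
Jonas in UTC: 07:15-10:15, 12:00-13:45, 15:15-15:45, 16:00-16:30 (add 6h to convert from UTC-6).
Viktor in UTC: 07:00-08:00, 10:15-12:15, 13:15-14:15 (add 4h to convert from UTC-4).
Erik ∩ Ines: 14:00-16:15.
Erik ∩ Ines ∩ Jonas: 15:15-15:45, 16:00-16:15.
Erik ∩ Ines ∩ Jonas ∩ Viktor: ∅.
There is no time when everyone is free.
There is no common window, so the total is 0 minutes.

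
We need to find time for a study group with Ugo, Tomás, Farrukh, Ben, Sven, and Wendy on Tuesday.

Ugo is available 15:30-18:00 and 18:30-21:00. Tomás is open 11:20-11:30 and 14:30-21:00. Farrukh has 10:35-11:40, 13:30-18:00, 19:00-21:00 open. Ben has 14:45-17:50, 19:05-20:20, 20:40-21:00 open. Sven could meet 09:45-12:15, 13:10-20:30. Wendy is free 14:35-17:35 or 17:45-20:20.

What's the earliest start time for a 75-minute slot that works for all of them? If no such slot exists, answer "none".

Ugo ∩ Tomás: 15:30-18:00, 18:30-21:00.
Ugo ∩ Tomás ∩ Farrukh: 15:30-18:00, 19:00-21:00.
Ugo ∩ Tomás ∩ Farrukh ∩ Ben: 15:30-17:50, 19:05-20:20, 20:40-21:00.
Ugo ∩ Tomás ∩ Farrukh ∩ Ben ∩ Sven: 15:30-17:50, 19:05-20:20.
Ugo ∩ Tomás ∩ Farrukh ∩ Ben ∩ Sven ∩ Wendy: 15:30-17:35, 17:45-17:50, 19:05-20:20.
Those are the intersection windows.
The first common window of at least 75 minutes is 15:30-17:35, so the earliest start is 15:30.

15:30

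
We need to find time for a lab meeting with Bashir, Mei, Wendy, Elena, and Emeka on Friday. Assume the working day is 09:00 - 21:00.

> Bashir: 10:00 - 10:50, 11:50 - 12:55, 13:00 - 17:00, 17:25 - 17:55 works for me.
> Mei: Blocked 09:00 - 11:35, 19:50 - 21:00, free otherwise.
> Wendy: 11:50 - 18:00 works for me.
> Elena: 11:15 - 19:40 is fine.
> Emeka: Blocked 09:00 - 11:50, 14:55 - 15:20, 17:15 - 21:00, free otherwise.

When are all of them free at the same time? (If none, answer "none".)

11:50-12:55, 13:00-14:55, 15:20-17:00

Bashir free: 10:00-10:50, 11:50-12:55, 13:00-17:00, 17:25-17:55.
Mei free: 11:35-19:50 (invert busy blocks within the working day).
Wendy free: 11:50-18:00.
Elena free: 11:15-19:40.
Emeka free: 11:50-14:55, 15:20-17:15 (invert busy blocks within the working day).
Bashir ∩ Mei: 11:50-12:55, 13:00-17:00, 17:25-17:55.
Bashir ∩ Mei ∩ Wendy: 11:50-12:55, 13:00-17:00, 17:25-17:55.
Bashir ∩ Mei ∩ Wendy ∩ Elena: 11:50-12:55, 13:00-17:00, 17:25-17:55.
Bashir ∩ Mei ∩ Wendy ∩ Elena ∩ Emeka: 11:50-12:55, 13:00-14:55, 15:20-17:00.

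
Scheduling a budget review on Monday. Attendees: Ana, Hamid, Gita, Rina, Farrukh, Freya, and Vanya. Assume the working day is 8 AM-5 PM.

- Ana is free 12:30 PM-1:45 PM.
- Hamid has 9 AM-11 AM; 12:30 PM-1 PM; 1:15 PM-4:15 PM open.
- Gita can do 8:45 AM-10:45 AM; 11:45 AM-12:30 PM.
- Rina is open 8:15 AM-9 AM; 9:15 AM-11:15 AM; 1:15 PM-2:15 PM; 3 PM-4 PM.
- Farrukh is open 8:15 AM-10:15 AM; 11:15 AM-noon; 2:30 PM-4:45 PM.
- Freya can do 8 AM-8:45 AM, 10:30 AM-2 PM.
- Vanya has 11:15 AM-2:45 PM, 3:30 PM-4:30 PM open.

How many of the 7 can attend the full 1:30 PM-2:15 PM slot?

3

Hamid, Rina, and Vanya can make the full 13:30-14:15 slot — that's 3.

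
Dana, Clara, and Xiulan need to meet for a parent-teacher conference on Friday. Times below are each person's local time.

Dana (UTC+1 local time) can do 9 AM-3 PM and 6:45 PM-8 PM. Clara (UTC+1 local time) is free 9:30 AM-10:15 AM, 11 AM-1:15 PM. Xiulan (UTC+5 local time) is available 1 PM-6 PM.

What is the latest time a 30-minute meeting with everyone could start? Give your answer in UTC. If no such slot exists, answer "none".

11:45

Dana in UTC: 08:00-14:00, 17:45-19:00 (subtract 1h to convert from UTC+1).
Clara in UTC: 08:30-09:15, 10:00-12:15 (subtract 1h to convert from UTC+1).
Xiulan in UTC: 08:00-13:00 (subtract 5h to convert from UTC+5).
Dana ∩ Clara: 08:30-09:15, 10:00-12:15.
Dana ∩ Clara ∩ Xiulan: 08:30-09:15, 10:00-12:15.
Those are the intersection windows.
The last common window of at least 30 minutes is 10:00-12:15; a 30-minute meeting can start as late as 11:45 and still end by 12:15.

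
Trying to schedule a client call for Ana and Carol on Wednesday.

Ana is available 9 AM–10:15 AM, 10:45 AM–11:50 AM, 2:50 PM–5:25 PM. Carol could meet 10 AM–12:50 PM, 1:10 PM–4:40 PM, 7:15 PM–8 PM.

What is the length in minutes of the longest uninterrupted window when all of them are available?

Ana ∩ Carol: 10:00-10:15, 10:45-11:50, 14:50-16:40.
Those are the intersection windows.
The longest is 14:50-16:40 at 110 minutes.

110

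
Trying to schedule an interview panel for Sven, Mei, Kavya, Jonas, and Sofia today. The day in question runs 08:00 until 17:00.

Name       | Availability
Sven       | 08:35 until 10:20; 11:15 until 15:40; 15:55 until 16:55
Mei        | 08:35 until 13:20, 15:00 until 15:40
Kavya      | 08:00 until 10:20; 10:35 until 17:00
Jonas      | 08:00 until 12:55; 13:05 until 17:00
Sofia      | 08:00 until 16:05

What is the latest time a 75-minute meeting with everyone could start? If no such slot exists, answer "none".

Sven ∩ Mei: 08:35-10:20, 11:15-13:20, 15:00-15:40.
Sven ∩ Mei ∩ Kavya: 08:35-10:20, 11:15-13:20, 15:00-15:40.
Sven ∩ Mei ∩ Kavya ∩ Jonas: 08:35-10:20, 11:15-12:55, 13:05-13:20, 15:00-15:40.
Sven ∩ Mei ∩ Kavya ∩ Jonas ∩ Sofia: 08:35-10:20, 11:15-12:55, 13:05-13:20, 15:00-15:40.
Those are the intersection windows.
The last common window of at least 75 minutes is 11:15-12:55; a 75-minute meeting can start as late as 11:40 and still end by 12:55.

11:40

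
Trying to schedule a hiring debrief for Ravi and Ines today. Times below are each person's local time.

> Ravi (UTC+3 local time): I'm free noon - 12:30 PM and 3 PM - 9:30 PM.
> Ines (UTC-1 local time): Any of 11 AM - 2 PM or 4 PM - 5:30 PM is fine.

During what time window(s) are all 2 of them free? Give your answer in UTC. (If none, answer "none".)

Ravi in UTC: 09:00-09:30, 12:00-18:30 (subtract 3h to convert from UTC+3).
Ines in UTC: 12:00-15:00, 17:00-18:30 (add 1h to convert from UTC-1).
Ravi ∩ Ines: 12:00-15:00, 17:00-18:30.

12:00-15:00, 17:00-18:30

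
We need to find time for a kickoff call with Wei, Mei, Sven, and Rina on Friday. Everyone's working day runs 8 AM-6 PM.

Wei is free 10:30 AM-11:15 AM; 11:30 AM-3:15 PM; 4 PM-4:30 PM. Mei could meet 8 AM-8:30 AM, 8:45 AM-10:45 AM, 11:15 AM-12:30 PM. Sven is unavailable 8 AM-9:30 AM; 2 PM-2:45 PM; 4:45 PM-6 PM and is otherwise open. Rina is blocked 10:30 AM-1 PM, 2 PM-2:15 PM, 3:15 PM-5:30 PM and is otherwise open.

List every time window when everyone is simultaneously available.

Wei free: 10:30-11:15, 11:30-15:15, 16:00-16:30.
Mei free: 08:00-08:30, 08:45-10:45, 11:15-12:30.
Sven free: 09:30-14:00, 14:45-16:45 (invert busy blocks within the working day).
Rina free: 08:00-10:30, 13:00-14:00, 14:15-15:15, 17:30-18:00 (invert busy blocks within the working day).
Wei ∩ Mei: 10:30-10:45, 11:30-12:30.
Wei ∩ Mei ∩ Sven: 10:30-10:45, 11:30-12:30.
Wei ∩ Mei ∩ Sven ∩ Rina: ∅.
There is no time when everyone is free.

none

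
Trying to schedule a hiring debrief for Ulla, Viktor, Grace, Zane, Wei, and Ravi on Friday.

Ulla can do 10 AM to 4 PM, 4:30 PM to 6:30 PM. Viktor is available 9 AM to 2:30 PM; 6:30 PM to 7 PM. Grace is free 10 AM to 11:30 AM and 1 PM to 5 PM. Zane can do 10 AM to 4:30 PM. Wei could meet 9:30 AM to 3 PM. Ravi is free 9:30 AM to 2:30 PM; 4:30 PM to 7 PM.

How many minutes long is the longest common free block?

90

Ulla ∩ Viktor: 10:00-14:30.
Ulla ∩ Viktor ∩ Grace: 10:00-11:30, 13:00-14:30.
Ulla ∩ Viktor ∩ Grace ∩ Zane: 10:00-11:30, 13:00-14:30.
Ulla ∩ Viktor ∩ Grace ∩ Zane ∩ Wei: 10:00-11:30, 13:00-14:30.
Ulla ∩ Viktor ∩ Grace ∩ Zane ∩ Wei ∩ Ravi: 10:00-11:30, 13:00-14:30.
The longest is 10:00-11:30 at 90 minutes.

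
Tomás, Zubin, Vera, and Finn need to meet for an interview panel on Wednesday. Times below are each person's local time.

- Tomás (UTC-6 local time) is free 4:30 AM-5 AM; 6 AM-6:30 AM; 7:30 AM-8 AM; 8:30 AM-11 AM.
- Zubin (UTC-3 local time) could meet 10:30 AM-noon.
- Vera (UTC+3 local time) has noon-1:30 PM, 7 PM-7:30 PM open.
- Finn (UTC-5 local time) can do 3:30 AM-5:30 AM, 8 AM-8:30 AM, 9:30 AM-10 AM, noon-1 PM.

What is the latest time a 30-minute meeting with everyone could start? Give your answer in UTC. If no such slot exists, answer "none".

Tomás in UTC: 10:30-11:00, 12:00-12:30, 13:30-14:00, 14:30-17:00 (add 6h to convert from UTC-6).
Zubin in UTC: 13:30-15:00 (add 3h to convert from UTC-3).
Vera in UTC: 09:00-10:30, 16:00-16:30 (subtract 3h to convert from UTC+3).
Finn in UTC: 08:30-10:30, 13:00-13:30, 14:30-15:00, 17:00-18:00 (add 5h to convert from UTC-5).
Tomás ∩ Zubin: 13:30-14:00, 14:30-15:00.
Tomás ∩ Zubin ∩ Vera: ∅.
Tomás ∩ Zubin ∩ Vera ∩ Finn: ∅.
There is no time when everyone is free.
No common window is at least 30 minutes long.

none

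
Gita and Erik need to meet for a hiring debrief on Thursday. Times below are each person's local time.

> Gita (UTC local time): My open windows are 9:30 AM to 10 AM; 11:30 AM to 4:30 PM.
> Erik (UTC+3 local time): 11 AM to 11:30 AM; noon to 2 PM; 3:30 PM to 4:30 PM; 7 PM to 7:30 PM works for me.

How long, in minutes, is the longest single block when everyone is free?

60

Gita in UTC: 09:30-10:00, 11:30-16:30.
Erik in UTC: 08:00-08:30, 09:00-11:00, 12:30-13:30, 16:00-16:30 (subtract 3h to convert from UTC+3).
Gita ∩ Erik: 09:30-10:00, 12:30-13:30, 16:00-16:30.
The longest is 12:30-13:30 at 60 minutes.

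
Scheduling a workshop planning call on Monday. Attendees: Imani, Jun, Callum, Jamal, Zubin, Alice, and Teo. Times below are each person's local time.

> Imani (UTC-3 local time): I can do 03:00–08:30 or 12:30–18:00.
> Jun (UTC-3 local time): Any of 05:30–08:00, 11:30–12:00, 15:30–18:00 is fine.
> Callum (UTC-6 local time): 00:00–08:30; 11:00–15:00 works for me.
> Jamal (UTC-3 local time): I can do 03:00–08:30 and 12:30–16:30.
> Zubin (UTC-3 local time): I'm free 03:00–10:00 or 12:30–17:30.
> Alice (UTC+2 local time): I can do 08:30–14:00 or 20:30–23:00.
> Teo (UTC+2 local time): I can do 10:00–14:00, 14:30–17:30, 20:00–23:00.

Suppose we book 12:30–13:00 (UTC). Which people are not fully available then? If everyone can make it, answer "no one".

Imani in UTC: 06:00-11:30, 15:30-21:00 (add 3h to convert from UTC-3).
Jun in UTC: 08:30-11:00, 14:30-15:00, 18:30-21:00 (add 3h to convert from UTC-3).
Callum in UTC: 06:00-14:30, 17:00-21:00 (add 6h to convert from UTC-6).
Jamal in UTC: 06:00-11:30, 15:30-19:30 (add 3h to convert from UTC-3).
Zubin in UTC: 06:00-13:00, 15:30-20:30 (add 3h to convert from UTC-3).
Alice in UTC: 06:30-12:00, 18:30-21:00 (subtract 2h to convert from UTC+2).
Teo in UTC: 08:00-12:00, 12:30-15:30, 18:00-21:00 (subtract 2h to convert from UTC+2).
Imani: not fully free for 12:30-13:00. Jun: not fully free for 12:30-13:00. Callum: free for 12:30-13:00. Jamal: not fully free for 12:30-13:00. Zubin: free for 12:30-13:00. Alice: not fully free for 12:30-13:00. Teo: free for 12:30-13:00.

Alice, Imani, Jamal, Jun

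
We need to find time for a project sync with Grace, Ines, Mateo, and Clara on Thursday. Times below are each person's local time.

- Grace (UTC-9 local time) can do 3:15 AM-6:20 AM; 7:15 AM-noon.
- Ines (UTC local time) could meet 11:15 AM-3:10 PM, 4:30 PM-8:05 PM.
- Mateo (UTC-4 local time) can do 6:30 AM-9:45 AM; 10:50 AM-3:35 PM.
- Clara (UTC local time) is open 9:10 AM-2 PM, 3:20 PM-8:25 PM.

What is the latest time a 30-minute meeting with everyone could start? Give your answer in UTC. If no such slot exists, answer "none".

19:05

Grace in UTC: 12:15-15:20, 16:15-21:00 (add 9h to convert from UTC-9).
Ines in UTC: 11:15-15:10, 16:30-20:05.
Mateo in UTC: 10:30-13:45, 14:50-19:35 (add 4h to convert from UTC-4).
Clara in UTC: 09:10-14:00, 15:20-20:25.
Grace ∩ Ines: 12:15-15:10, 16:30-20:05.
Grace ∩ Ines ∩ Mateo: 12:15-13:45, 14:50-15:10, 16:30-19:35.
Grace ∩ Ines ∩ Mateo ∩ Clara: 12:15-13:45, 16:30-19:35.
So the common availability across everyone is 12:15-13:45, 16:30-19:35.
The last common window of at least 30 minutes is 16:30-19:35; a 30-minute meeting can start as late as 19:05 and still end by 19:35.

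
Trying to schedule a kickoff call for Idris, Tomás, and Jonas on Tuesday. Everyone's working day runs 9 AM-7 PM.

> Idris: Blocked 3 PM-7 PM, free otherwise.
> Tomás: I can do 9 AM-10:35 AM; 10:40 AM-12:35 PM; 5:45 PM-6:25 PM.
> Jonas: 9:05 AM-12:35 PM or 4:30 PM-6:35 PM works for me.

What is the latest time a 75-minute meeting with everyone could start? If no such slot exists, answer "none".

11:20

Idris free: 09:00-15:00 (invert busy blocks within the working day).
Tomás free: 09:00-10:35, 10:40-12:35, 17:45-18:25.
Jonas free: 09:05-12:35, 16:30-18:35.
Idris ∩ Tomás: 09:00-10:35, 10:40-12:35.
Idris ∩ Tomás ∩ Jonas: 09:05-10:35, 10:40-12:35.
The last common window of at least 75 minutes is 10:40-12:35; a 75-minute meeting can start as late as 11:20 and still end by 12:35.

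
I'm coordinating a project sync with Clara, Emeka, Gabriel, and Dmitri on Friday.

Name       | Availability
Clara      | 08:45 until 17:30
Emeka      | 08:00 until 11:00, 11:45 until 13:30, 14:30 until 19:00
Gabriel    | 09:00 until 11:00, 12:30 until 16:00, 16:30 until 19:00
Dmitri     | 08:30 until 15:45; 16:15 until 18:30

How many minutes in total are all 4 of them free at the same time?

315

Clara ∩ Emeka: 08:45-11:00, 11:45-13:30, 14:30-17:30.
Clara ∩ Emeka ∩ Gabriel: 09:00-11:00, 12:30-13:30, 14:30-16:00, 16:30-17:30.
Clara ∩ Emeka ∩ Gabriel ∩ Dmitri: 09:00-11:00, 12:30-13:30, 14:30-15:45, 16:30-17:30.
Summing the common windows: 120 + 60 + 75 + 60 = 315 minutes.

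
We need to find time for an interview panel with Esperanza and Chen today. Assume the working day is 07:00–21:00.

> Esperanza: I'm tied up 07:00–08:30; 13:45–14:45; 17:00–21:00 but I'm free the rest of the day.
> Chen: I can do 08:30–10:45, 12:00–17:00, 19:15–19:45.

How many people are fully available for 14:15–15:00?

1

Esperanza free: 08:30-13:45, 14:45-17:00 (invert busy blocks within the working day).
Chen free: 08:30-10:45, 12:00-17:00, 19:15-19:45.
Chen can make the full 14:15-15:00 slot — that's 1.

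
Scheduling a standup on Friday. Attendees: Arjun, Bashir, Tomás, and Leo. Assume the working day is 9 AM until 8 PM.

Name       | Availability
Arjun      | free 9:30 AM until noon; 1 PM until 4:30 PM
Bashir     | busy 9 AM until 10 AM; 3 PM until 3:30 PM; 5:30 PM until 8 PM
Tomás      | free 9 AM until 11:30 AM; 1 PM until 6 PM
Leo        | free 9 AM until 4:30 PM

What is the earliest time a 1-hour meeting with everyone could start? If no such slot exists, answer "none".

Arjun free: 09:30-12:00, 13:00-16:30.
Bashir free: 10:00-15:00, 15:30-17:30 (invert busy blocks within the working day).
Tomás free: 09:00-11:30, 13:00-18:00.
Leo free: 09:00-16:30.
Arjun ∩ Bashir: 10:00-12:00, 13:00-15:00, 15:30-16:30.
Arjun ∩ Bashir ∩ Tomás: 10:00-11:30, 13:00-15:00, 15:30-16:30.
Arjun ∩ Bashir ∩ Tomás ∩ Leo: 10:00-11:30, 13:00-15:00, 15:30-16:30.
The first common window of at least 60 minutes is 10:00-11:30, so the earliest start is 10:00.

10:00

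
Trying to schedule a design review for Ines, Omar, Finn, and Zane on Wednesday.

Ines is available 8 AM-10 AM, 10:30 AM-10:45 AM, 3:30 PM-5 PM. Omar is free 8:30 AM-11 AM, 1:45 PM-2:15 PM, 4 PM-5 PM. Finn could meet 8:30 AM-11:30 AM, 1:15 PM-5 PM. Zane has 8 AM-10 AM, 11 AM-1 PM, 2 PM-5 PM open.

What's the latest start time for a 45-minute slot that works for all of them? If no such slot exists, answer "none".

Ines ∩ Omar: 08:30-10:00, 10:30-10:45, 16:00-17:00.
Ines ∩ Omar ∩ Finn: 08:30-10:00, 10:30-10:45, 16:00-17:00.
Ines ∩ Omar ∩ Finn ∩ Zane: 08:30-10:00, 16:00-17:00.
Those are the intersection windows.
The last common window of at least 45 minutes is 16:00-17:00; a 45-minute meeting can start as late as 16:15 and still end by 17:00.

16:15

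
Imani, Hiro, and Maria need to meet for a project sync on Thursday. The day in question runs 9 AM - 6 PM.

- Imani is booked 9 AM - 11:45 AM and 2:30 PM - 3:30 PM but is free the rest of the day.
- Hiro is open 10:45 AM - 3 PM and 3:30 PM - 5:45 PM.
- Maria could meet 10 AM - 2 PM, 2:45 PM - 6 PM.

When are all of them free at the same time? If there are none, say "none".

Imani free: 11:45-14:30, 15:30-18:00 (invert busy blocks within the working day).
Hiro free: 10:45-15:00, 15:30-17:45.
Maria free: 10:00-14:00, 14:45-18:00.
Imani ∩ Hiro: 11:45-14:30, 15:30-17:45.
Imani ∩ Hiro ∩ Maria: 11:45-14:00, 15:30-17:45.

11:45-14:00, 15:30-17:45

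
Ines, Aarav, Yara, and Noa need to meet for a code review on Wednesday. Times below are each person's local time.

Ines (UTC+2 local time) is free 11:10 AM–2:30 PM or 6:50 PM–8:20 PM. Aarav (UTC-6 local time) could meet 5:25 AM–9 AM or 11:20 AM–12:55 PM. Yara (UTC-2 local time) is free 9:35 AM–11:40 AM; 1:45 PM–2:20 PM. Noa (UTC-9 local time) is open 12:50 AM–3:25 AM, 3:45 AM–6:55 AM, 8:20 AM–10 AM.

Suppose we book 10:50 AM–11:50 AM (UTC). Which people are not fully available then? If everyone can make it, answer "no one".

Ines in UTC: 09:10-12:30, 16:50-18:20 (subtract 2h to convert from UTC+2).
Aarav in UTC: 11:25-15:00, 17:20-18:55 (add 6h to convert from UTC-6).
Yara in UTC: 11:35-13:40, 15:45-16:20 (add 2h to convert from UTC-2).
Noa in UTC: 09:50-12:25, 12:45-15:55, 17:20-19:00 (add 9h to convert from UTC-9).
Ines: free for 10:50-11:50. Aarav: not fully free for 10:50-11:50. Yara: not fully free for 10:50-11:50. Noa: free for 10:50-11:50.

Aarav, Yara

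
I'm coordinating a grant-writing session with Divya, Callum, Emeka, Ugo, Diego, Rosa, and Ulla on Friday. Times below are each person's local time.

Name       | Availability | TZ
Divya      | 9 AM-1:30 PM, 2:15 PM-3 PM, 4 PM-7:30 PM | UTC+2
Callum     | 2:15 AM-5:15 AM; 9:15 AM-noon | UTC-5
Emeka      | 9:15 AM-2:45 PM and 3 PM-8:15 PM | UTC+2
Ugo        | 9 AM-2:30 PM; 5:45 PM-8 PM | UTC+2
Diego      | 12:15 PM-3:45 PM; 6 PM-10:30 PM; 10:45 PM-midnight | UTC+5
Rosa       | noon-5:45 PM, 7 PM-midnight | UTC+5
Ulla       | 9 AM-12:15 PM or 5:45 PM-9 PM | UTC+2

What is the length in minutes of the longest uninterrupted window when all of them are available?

Divya in UTC: 07:00-11:30, 12:15-13:00, 14:00-17:30 (subtract 2h to convert from UTC+2).
Callum in UTC: 07:15-10:15, 14:15-17:00 (add 5h to convert from UTC-5).
Emeka in UTC: 07:15-12:45, 13:00-18:15 (subtract 2h to convert from UTC+2).
Ugo in UTC: 07:00-12:30, 15:45-18:00 (subtract 2h to convert from UTC+2).
Diego in UTC: 07:15-10:45, 13:00-17:30, 17:45-19:00 (subtract 5h to convert from UTC+5).
Rosa in UTC: 07:00-12:45, 14:00-19:00 (subtract 5h to convert from UTC+5).
Ulla in UTC: 07:00-10:15, 15:45-19:00 (subtract 2h to convert from UTC+2).
Divya ∩ Callum: 07:15-10:15, 14:15-17:00.
Divya ∩ Callum ∩ Emeka: 07:15-10:15, 14:15-17:00.
Divya ∩ Callum ∩ Emeka ∩ Ugo: 07:15-10:15, 15:45-17:00.
Divya ∩ Callum ∩ Emeka ∩ Ugo ∩ Diego: 07:15-10:15, 15:45-17:00.
Divya ∩ Callum ∩ Emeka ∩ Ugo ∩ Diego ∩ Rosa: 07:15-10:15, 15:45-17:00.
Divya ∩ Callum ∩ Emeka ∩ Ugo ∩ Diego ∩ Rosa ∩ Ulla: 07:15-10:15, 15:45-17:00.
The longest is 07:15-10:15 at 180 minutes.

180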